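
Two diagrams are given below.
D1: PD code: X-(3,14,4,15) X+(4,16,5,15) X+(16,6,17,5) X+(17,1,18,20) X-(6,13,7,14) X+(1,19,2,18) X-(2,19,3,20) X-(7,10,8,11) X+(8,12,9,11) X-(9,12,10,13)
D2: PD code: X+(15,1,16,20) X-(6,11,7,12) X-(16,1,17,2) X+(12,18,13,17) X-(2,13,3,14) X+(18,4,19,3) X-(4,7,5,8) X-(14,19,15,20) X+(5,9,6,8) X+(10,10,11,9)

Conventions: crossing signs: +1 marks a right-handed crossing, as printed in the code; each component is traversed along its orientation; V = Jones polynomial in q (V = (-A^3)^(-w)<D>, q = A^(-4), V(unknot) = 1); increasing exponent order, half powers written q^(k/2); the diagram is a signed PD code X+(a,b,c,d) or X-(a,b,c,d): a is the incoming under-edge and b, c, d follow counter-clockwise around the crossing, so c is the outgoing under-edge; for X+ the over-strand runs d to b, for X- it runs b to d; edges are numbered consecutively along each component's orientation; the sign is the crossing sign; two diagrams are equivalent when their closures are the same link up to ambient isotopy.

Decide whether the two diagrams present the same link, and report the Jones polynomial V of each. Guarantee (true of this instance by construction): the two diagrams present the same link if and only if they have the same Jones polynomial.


same link: no
V(D1) = 1  [10 crossings, <D> = 1, w = 0]
D2 (bracket A^-8 - A^-4 + 1 - A^4 + A^8; 10 crossings at w = 0): V = q^-2 - q^-1 + 1 - q + q^2
note: comparing 2 Jones polynomials yields 2 groups


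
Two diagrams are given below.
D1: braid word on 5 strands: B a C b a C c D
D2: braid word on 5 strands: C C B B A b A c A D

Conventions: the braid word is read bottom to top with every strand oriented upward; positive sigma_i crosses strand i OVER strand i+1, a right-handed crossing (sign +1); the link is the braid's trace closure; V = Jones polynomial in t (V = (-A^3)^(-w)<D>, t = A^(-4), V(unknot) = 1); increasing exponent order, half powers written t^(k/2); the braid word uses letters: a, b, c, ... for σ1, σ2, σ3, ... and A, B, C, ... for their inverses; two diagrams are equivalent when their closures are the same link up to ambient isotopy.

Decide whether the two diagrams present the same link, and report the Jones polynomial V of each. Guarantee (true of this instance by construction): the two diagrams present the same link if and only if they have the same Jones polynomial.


equivalent: no
V(D1) = 1  (w 0, c 8, <D> = 1)
V(D2) = -t^-6 + t^-5 - t^-4 + 2t^-3 - t^-2 + t^-1  [10 crossings, <D> = A^-14 - A^-10 + 2A^-6 - A^-2 + A^2 - A^6, w = -6]
key observation: V(t) takes 2 values over 2 diagrams, fixing the grouping


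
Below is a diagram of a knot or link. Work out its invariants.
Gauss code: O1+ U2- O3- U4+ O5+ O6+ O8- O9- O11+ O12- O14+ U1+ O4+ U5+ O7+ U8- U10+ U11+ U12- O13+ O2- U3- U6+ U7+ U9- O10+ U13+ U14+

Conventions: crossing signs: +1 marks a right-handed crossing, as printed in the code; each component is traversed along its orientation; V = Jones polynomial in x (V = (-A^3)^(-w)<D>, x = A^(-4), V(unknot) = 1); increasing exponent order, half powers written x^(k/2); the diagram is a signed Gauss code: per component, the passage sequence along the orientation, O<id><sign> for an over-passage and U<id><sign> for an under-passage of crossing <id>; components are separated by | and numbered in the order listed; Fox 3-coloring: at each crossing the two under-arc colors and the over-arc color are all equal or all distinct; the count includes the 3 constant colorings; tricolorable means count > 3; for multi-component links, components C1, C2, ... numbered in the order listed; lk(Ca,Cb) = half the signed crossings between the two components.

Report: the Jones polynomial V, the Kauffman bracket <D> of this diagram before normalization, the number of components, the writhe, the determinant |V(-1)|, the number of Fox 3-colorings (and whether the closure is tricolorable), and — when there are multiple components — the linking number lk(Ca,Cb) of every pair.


V = 2x - 2x^2 + 3x^3 - 3x^4 + 2x^5 - 2x^6 + x^7
<D> = A^-16 - 2A^-12 + 2A^-8 - 3A^-4 + 3 - 2A^4 + 2A^8 (w = +4)
1 component over 14 crossings, w = +4
9 Fox colorings among 3^14, |V(-1)| = 15: tricolorable
why: |V(-1)| = 15: so tricolorable, since 3 divides 15


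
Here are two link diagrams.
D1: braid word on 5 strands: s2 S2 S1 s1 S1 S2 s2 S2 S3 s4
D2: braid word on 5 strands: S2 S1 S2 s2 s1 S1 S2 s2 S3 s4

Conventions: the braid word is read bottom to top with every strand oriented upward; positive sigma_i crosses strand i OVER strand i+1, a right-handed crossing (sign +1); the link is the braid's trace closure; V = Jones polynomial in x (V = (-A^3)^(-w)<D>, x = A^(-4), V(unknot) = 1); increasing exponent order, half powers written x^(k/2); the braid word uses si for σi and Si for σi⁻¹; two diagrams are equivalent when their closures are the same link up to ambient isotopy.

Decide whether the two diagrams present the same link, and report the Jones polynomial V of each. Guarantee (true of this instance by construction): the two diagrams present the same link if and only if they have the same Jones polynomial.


same link: yes
V(D1) = 1  [10 crossings, <D> = A^-6, w = -2]
V(D2) = 1  (w -2, c 10, <D> = A^-6)
note: one V(x) for all 2 diagrams — one class (guaranteed)


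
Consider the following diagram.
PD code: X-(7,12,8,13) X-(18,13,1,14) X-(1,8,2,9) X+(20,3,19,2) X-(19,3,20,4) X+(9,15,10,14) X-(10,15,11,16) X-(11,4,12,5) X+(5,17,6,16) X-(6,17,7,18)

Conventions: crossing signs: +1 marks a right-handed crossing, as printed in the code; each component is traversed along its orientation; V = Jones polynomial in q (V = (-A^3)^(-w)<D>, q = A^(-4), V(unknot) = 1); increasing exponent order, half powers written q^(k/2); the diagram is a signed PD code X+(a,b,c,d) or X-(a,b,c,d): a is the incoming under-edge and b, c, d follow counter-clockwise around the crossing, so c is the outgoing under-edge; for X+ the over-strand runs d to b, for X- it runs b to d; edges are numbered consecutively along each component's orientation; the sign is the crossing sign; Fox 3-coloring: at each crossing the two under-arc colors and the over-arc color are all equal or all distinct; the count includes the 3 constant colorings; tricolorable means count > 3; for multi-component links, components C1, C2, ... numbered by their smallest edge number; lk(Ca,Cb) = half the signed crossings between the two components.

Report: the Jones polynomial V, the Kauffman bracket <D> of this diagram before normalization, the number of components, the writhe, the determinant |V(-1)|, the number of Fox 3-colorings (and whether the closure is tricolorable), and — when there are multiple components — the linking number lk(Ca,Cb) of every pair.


V(q) = q^(-9/2) - q^(-5/2) - q^(-3/2) - q^(-1/2)
bracket: -A^-10 - A^-6 - A^-2 + A^6, w = -4
2 components, writhe -4, over 10 crossings
lk(C1,C2) = 0
det 0, colorings 27 of 3^10 — tricolorable
observation: all 2 components of this link are unlinked algebraically


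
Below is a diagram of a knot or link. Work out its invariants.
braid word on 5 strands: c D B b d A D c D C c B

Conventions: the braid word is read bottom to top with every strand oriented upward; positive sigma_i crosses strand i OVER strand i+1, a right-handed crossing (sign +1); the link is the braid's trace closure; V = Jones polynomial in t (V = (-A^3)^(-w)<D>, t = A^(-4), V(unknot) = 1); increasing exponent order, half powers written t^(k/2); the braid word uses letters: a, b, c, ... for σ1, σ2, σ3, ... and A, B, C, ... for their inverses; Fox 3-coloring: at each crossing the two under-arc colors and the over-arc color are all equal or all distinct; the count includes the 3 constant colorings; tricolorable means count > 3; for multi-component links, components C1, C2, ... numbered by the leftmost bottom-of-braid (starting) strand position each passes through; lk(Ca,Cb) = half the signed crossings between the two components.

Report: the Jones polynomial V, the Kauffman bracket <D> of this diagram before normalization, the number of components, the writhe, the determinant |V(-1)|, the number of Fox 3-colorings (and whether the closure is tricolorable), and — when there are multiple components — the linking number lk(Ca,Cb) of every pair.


Jones polynomial: V(t) = t^-2 - t^-1 + 1 - t + t^2
<D> = A^-14 - A^-10 + A^-6 - A^-2 + A^2; writhe -2
components 1, writhe -2 (12 crossings)
3-colorings: 3 of 3^12, det 5 — not tricolorable
note: |V(-1)| = 5: so not tricolorable, since 3 does not divide 5


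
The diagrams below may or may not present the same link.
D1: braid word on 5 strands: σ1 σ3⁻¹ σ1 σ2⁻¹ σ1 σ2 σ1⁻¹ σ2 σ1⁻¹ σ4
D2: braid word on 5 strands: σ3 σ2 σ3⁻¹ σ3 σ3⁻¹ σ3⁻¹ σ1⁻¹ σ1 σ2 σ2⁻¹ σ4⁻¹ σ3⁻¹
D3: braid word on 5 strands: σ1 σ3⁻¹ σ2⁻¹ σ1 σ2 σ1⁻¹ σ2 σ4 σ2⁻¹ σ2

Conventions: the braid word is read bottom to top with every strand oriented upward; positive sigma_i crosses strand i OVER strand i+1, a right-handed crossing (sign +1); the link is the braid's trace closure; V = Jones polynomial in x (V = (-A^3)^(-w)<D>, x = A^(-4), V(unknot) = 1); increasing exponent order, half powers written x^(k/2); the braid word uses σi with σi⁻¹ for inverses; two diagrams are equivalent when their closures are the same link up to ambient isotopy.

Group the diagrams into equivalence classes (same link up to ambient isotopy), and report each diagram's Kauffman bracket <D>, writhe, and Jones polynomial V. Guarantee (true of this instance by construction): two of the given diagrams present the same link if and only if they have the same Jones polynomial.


equivalence classes: {D1, D3} | {D2}
D1 (bracket A^-10 + A^-2 + 2A^6; 10 crossings at w = +2): V = 2 + x^2 + x^4
V(D2) = x^-3 + x^-2 + x^-1 + 1  (w -2, c 12, <D> = A^-6 + A^-2 + A^2 + A^6)
V(D3) = 2 + x^2 + x^4  (w +2, c 10, <D> = A^-10 + A^-2 + 2A^6)
observation: V(x) takes 2 values over 3 diagrams, fixing the grouping


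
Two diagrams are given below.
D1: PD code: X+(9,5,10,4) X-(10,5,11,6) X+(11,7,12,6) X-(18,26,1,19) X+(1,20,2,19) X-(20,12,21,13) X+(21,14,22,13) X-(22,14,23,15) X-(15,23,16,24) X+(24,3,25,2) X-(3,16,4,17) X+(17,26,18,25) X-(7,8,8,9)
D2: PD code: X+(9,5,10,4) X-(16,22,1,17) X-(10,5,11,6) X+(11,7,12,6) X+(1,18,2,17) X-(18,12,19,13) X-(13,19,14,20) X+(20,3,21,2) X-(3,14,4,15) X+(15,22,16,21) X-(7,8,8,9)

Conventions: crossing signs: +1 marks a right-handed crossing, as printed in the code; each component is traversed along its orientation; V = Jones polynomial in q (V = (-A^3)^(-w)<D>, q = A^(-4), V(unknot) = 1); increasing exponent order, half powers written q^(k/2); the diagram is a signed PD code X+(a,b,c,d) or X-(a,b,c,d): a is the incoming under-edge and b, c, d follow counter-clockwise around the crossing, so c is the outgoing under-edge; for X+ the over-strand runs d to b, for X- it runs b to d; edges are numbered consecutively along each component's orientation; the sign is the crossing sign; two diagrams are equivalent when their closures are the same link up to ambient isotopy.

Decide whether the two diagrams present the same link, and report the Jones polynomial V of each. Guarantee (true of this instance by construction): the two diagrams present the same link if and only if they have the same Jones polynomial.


same link: yes
V(D1) = q^(-7/2) - 2q^(-5/2) + q^(-3/2) - 2q^(-1/2) + q^(1/2) - q^(3/2)  [13 crossings, <D> = A^-9 - A^-5 + 2A^-1 - A^3 + 2A^7 - A^11, w = -1]
V(D2) = q^(-7/2) - 2q^(-5/2) + q^(-3/2) - 2q^(-1/2) + q^(1/2) - q^(3/2)  (w -1, c 11, <D> = A^-9 - A^-5 + 2A^-1 - A^3 + 2A^7 - A^11)
note: all 2 diagrams share one V(q), hence one class


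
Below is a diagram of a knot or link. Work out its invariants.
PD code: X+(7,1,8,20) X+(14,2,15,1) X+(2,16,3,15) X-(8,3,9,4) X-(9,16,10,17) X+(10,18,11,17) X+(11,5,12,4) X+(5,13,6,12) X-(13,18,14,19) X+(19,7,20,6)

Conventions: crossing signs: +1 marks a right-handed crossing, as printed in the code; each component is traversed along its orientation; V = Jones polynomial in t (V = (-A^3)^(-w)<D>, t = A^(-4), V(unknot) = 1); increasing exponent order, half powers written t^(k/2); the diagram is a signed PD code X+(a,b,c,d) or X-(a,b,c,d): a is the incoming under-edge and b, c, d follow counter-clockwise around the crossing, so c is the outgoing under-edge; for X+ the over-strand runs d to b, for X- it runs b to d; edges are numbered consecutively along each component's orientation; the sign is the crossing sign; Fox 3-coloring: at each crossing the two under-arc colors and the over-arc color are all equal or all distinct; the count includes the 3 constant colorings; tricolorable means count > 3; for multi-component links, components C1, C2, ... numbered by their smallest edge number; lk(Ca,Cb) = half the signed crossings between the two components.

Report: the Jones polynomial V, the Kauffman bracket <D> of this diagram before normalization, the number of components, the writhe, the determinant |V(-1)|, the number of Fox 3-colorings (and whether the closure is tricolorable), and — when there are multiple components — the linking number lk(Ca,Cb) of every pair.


V = t - t^2 + 2t^3 - t^4 + t^5 - t^6
<D> = -A^-12 + A^-8 - A^-4 + 2 - A^4 + A^8 (w = +4)
1 component over 10 crossings, w = +4
3 Fox colorings among 3^10, |V(-1)| = 7: not tricolorable
why: w = +4 (over 10 crossings) is diagram-only; (-A^3)^(-4) removes it from V


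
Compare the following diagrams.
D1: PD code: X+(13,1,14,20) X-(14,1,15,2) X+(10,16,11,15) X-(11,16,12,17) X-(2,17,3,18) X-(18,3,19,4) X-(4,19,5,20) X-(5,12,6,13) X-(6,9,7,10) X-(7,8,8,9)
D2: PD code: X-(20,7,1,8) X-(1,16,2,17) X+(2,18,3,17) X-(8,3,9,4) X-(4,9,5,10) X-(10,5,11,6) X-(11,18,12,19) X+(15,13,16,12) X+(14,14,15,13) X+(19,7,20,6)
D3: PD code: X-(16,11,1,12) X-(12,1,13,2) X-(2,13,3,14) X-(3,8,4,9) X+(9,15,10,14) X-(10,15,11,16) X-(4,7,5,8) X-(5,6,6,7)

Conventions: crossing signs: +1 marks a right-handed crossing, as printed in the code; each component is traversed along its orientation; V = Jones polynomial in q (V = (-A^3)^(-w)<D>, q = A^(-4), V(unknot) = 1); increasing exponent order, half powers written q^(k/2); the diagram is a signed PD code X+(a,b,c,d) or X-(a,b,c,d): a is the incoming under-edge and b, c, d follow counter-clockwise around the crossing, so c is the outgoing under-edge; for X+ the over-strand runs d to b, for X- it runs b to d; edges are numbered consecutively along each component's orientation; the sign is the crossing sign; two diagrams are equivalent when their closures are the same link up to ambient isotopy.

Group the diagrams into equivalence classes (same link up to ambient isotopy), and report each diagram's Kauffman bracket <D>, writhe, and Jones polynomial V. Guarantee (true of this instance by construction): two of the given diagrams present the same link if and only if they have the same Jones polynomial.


equivalence classes: {D1, D2, D3}
D1 (bracket A^-14 + A^-6 - A^-2; 10 crossings at w = -6): V = -q^-4 + q^-3 + q^-1
D2 (bracket A^-2 + A^6 - A^10; 10 crossings at w = -2): V = -q^-4 + q^-3 + q^-1
V(D3) = -q^-4 + q^-3 + q^-1  [8 crossings, <D> = A^-14 + A^-6 - A^-2, w = -6]
key observation: one V(q) for all 3 diagrams — one class (guaranteed)


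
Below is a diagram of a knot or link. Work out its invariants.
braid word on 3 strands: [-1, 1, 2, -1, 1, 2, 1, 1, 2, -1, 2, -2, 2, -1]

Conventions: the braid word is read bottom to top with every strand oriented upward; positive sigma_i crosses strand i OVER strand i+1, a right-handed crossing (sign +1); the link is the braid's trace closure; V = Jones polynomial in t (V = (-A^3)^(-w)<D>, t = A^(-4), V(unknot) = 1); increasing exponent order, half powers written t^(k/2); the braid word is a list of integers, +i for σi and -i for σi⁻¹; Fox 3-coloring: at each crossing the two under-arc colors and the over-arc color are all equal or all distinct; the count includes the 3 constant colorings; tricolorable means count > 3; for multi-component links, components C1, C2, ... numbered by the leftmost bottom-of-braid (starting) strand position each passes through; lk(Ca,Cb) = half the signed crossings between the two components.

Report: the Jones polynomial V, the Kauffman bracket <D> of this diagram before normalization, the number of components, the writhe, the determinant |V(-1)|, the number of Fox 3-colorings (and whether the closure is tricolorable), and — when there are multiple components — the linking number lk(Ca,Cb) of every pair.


Jones polynomial: V(t) = 2t - 2t^2 + 3t^3 - 3t^4 + 2t^5 - 2t^6 + t^7
<D> = A^-16 - 2A^-12 + 2A^-8 - 3A^-4 + 3 - 2A^4 + 2A^8; writhe +4
components 1, writhe +4 (14 crossings)
3-colorings: 9 of 3^14, det 15 — tricolorable
note: the span of V is 6, forcing >= 6 crossings in any diagram


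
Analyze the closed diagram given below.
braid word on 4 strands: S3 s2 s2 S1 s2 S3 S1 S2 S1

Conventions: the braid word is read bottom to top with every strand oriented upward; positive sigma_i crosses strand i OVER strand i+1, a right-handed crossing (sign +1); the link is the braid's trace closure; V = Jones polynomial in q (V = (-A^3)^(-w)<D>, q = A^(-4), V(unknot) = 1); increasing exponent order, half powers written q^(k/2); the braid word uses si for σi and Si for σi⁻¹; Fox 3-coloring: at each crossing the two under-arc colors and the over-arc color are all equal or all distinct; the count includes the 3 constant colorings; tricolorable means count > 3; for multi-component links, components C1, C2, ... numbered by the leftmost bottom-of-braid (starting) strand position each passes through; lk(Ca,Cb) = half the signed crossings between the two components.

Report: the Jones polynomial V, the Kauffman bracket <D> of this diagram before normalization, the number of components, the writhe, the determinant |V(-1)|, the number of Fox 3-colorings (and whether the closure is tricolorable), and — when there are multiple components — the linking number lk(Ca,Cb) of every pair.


V = -q^-5 + q^-4 - q^-3 + 2q^-2 - q^-1 + 2 - q
<D> = A^-13 - 2A^-9 + A^-5 - 2A^-1 + A^3 - A^7 + A^11 (w = -3)
1 component over 9 crossings, w = -3
9 Fox colorings among 3^9, |V(-1)| = 9: tricolorable
why: w = -3 shifts under R1 moves; the (-A^3)^(3) factor cancels that in V


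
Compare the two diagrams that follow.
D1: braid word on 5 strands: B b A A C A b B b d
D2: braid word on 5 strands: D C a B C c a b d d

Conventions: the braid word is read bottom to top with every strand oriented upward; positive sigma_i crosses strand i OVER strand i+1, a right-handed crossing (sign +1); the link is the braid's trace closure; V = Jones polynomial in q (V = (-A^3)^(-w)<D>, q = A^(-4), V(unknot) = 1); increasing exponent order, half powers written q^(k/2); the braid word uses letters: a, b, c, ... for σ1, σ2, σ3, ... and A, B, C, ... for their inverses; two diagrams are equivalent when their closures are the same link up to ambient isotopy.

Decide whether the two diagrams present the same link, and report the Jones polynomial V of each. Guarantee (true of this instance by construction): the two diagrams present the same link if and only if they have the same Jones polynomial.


same link: no
V(D1) = -q^-4 + q^-3 + q^-1  [10 crossings, <D> = A^-2 + A^6 - A^10, w = -2]
D2 (bracket A^6; 10 crossings at w = +2): V = 1
note: 2 values of V(q) split the 2 diagrams


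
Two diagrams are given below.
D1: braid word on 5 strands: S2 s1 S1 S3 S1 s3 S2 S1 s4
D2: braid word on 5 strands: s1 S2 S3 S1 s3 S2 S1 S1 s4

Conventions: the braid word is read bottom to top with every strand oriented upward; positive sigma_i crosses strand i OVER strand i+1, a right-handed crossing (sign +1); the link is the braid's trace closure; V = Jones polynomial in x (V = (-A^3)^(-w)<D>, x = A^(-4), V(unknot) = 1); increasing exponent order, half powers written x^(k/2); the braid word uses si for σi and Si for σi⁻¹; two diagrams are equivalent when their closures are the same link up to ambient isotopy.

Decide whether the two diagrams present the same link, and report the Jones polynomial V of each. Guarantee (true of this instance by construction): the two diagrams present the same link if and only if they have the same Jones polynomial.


equivalent: yes
D1 (bracket A^-7 + A^-3 + A - A^9; 9 crossings at w = -3): V = x^(-9/2) - x^(-5/2) - x^(-3/2) - x^(-1/2)
D2 (bracket A^-7 + A^-3 + A - A^9; 9 crossings at w = -3): V = x^(-9/2) - x^(-5/2) - x^(-3/2) - x^(-1/2)
key observation: from 9 to 9 crossings by R-moves: one link, two diagrams


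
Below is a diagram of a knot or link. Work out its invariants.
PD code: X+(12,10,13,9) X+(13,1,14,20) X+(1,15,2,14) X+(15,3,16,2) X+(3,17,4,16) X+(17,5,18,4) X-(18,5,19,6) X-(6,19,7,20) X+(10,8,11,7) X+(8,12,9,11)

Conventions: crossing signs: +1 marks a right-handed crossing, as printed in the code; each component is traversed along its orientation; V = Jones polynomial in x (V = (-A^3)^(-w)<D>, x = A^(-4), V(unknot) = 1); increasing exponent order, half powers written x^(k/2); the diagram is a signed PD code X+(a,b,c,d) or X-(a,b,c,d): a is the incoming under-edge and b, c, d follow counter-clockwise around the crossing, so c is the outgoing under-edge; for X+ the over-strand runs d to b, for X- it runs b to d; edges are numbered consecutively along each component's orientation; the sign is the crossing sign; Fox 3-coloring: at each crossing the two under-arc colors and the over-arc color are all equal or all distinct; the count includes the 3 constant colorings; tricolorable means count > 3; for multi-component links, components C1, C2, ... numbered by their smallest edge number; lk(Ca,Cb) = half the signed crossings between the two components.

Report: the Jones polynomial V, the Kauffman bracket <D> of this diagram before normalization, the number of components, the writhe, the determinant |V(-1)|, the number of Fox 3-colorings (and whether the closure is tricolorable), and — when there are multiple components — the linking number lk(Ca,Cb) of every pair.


V(x) = x^2 + 2x^4 - 2x^5 + x^6 - 2x^7 + x^8
bracket: A^-14 - 2A^-10 + A^-6 - 2A^-2 + 2A^2 + A^10, w = +6
1 component, writhe +6, over 10 crossings
det 9, colorings 27 of 3^10 — tricolorable
observation: w = +6 shifts under R1 moves; the (-A^3)^(-6) factor cancels that in V


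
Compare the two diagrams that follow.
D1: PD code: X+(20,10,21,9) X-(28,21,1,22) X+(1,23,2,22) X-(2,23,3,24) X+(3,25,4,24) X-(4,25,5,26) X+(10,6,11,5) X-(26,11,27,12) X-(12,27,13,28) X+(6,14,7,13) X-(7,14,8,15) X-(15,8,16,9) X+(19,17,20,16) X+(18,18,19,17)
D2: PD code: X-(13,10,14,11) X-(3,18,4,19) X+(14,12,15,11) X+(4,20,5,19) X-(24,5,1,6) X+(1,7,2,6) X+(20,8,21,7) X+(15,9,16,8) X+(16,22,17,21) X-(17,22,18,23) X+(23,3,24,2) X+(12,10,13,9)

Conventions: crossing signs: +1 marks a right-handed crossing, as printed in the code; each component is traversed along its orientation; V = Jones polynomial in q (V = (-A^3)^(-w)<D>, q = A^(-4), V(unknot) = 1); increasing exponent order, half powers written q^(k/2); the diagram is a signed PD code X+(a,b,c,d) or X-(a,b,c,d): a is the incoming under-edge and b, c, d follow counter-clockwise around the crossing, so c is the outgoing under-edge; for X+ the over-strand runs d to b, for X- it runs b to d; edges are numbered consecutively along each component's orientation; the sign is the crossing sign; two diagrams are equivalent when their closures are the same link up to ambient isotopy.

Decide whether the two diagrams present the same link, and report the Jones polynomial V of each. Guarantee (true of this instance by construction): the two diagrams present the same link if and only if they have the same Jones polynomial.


same link: no
V(D1) = -q^-4 + q^-3 + q^-1  [14 crossings, <D> = A^4 + A^12 - A^16, w = 0]
D2 (bracket A^12; 12 crossings at w = +4): V = 1
note: V(q) takes 2 values over 2 diagrams, fixing the grouping


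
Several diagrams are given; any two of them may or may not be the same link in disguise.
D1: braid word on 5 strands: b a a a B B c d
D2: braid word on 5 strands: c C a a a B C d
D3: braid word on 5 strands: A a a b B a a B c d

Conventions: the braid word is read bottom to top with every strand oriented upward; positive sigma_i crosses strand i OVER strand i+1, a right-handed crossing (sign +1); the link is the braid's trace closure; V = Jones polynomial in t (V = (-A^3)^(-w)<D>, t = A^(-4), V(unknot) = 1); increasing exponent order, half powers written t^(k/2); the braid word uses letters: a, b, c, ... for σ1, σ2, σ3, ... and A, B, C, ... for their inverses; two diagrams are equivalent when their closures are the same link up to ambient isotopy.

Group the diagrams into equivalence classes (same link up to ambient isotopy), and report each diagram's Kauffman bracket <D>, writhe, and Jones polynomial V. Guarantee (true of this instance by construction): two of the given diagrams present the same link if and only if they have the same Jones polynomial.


grouping into links: {D1, D2, D3}
V(D1) = t + t^3 - t^4  (w +4, c 8, <D> = -A^-4 + 1 + A^8)
D2 (bracket -A^-10 + A^-6 + A^2; 8 crossings at w = +2): V = t + t^3 - t^4
V(D3) = t + t^3 - t^4  (w +4, c 10, <D> = -A^-4 + 1 + A^8)
key observation: all 3 diagrams share one V(t), hence one class


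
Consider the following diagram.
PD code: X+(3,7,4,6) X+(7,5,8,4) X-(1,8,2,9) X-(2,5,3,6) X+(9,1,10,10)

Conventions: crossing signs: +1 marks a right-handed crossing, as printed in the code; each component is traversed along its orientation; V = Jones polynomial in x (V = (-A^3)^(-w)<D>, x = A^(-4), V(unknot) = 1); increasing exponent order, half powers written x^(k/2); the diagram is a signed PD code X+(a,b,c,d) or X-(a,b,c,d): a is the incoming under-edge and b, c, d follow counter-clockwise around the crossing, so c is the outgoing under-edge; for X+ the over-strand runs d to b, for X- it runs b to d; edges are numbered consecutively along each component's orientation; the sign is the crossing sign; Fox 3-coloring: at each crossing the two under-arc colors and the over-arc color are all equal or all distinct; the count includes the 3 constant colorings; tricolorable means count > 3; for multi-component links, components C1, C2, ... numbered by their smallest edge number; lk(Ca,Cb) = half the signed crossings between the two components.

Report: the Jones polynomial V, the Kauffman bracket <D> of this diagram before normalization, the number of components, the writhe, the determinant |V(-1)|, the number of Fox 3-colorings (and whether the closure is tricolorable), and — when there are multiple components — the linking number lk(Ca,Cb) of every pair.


V(x) = 1
bracket: -A^3, w = +1
1 component, writhe +1, over 5 crossings
det 1, colorings 3 of 3^5 — not tricolorable
observation: det 1 = |V(-1)|; not divisible by 3, so not tricolorable


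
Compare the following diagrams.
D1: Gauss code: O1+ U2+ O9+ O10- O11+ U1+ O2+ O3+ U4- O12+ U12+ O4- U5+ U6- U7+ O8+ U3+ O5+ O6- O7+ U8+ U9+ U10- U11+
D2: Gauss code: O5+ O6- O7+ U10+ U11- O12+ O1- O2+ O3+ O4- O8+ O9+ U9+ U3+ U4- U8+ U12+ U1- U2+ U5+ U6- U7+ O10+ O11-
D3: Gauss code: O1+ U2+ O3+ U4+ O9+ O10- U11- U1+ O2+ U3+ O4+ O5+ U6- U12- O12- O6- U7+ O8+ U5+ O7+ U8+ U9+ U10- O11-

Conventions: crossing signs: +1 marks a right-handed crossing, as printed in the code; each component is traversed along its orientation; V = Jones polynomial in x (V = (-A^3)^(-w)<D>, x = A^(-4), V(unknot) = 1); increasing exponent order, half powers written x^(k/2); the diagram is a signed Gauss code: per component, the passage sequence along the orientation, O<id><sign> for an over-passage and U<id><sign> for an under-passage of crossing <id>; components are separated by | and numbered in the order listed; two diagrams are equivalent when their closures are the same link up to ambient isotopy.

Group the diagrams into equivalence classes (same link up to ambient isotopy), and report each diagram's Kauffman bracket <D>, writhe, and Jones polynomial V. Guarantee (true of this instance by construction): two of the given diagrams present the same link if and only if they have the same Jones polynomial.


grouping into links: {D1, D3} | {D2}
V(D1) = x^2 + 2x^4 - 2x^5 + x^6 - 2x^7 + x^8  (w +6, c 12, <D> = A^-14 - 2A^-10 + A^-6 - 2A^-2 + 2A^2 + A^10)
V(D2) = 1  (w +4, c 12, <D> = A^12)
D3 (bracket A^-20 - 2A^-16 + A^-12 - 2A^-8 + 2A^-4 + A^4; 12 crossings at w = +4): V = x^2 + 2x^4 - 2x^5 + x^6 - 2x^7 + x^8
why: 2 classes among 3 diagrams; unequal V(x) rules out equality


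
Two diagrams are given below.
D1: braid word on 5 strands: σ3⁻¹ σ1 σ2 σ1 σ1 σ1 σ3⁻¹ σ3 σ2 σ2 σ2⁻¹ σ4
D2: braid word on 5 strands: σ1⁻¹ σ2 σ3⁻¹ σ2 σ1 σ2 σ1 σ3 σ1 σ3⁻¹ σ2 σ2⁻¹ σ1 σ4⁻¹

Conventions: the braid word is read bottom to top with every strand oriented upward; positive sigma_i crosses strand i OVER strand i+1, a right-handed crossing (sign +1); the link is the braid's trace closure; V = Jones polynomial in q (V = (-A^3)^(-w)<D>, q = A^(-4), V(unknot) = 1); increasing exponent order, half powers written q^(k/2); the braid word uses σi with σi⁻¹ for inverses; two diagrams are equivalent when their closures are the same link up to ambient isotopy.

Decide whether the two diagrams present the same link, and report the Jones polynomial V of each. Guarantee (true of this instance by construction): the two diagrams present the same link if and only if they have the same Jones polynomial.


same link: yes
V(D1) = q^2 + q^4 - q^5 + q^6 - q^7  [12 crossings, <D> = -A^-10 + A^-6 - A^-2 + A^2 + A^10, w = +6]
V(D2) = q^2 + q^4 - q^5 + q^6 - q^7  (w +4, c 14, <D> = -A^-16 + A^-12 - A^-8 + A^-4 + A^4)
note: from 12 to 14 crossings by R-moves: one link, two diagrams


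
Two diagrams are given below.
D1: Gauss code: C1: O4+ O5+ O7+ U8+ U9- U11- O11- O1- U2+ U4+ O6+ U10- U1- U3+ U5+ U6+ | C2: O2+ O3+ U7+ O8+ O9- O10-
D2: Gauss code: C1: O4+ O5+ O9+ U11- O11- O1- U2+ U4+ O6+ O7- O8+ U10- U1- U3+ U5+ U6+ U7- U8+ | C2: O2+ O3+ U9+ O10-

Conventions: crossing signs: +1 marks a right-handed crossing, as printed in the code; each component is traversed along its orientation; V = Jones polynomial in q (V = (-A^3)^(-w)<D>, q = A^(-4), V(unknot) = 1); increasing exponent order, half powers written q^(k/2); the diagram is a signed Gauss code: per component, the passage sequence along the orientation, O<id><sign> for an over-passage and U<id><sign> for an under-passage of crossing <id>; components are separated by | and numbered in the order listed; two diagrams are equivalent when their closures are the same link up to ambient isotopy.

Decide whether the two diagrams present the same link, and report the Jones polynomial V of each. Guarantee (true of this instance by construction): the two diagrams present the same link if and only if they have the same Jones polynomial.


equivalent: yes
V(D1) = -q^(1/2) - q^(5/2)  (w +3, c 11, <D> = A^-1 + A^7)
V(D2) = -q^(1/2) - q^(5/2)  (w +3, c 11, <D> = A^-1 + A^7)
why: one V(q) for all 2 diagrams — one class (guaranteed)


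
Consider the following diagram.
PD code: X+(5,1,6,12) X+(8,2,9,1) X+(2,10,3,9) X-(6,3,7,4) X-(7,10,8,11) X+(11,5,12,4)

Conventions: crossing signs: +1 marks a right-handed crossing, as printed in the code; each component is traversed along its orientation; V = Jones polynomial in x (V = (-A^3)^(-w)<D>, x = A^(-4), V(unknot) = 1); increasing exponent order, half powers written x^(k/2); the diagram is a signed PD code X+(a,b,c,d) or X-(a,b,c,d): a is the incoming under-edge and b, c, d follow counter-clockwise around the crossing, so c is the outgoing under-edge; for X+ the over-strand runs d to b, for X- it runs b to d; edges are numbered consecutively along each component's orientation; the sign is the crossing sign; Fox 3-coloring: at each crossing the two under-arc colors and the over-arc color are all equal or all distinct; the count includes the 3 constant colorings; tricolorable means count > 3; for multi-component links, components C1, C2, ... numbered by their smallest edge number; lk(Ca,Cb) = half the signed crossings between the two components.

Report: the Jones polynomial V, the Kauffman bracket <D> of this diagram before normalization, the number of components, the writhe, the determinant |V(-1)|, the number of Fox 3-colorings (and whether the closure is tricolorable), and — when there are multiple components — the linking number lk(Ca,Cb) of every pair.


V(x) = x + x^3 - x^4
bracket: -A^-10 + A^-6 + A^2, w = +2
1 component, writhe +2, over 6 crossings
det 3, colorings 9 of 3^6 — tricolorable
observation: w = +2 shifts under R1 moves; the (-A^3)^(-2) factor cancels that in V


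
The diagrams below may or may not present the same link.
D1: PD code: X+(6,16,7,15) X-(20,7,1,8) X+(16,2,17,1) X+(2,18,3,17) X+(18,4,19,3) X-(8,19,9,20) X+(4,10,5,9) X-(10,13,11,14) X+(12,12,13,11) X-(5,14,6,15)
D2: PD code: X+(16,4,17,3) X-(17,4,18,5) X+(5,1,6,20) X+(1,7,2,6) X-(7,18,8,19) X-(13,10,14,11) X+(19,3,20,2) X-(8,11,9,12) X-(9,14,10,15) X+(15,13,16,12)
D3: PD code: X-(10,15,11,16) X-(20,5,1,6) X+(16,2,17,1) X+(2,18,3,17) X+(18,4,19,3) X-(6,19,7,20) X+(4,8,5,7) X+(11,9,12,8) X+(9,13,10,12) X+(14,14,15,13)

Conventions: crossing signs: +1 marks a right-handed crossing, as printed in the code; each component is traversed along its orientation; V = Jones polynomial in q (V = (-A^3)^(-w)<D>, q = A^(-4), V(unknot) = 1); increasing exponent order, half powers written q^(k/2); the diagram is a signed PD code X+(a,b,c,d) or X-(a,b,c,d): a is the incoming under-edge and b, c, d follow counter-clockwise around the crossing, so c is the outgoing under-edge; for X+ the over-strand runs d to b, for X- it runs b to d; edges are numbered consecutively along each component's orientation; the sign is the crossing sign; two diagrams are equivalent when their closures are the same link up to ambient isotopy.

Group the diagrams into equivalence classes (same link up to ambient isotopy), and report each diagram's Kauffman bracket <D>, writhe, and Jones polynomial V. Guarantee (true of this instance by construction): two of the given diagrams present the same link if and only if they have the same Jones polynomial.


grouping into links: {D1, D3} | {D2}
V(D1) = q^-1 - 1 + 2q - 2q^2 + 2q^3 - 2q^4 + q^5  (w +2, c 10, <D> = A^-14 - 2A^-10 + 2A^-6 - 2A^-2 + 2A^2 - A^6 + A^10)
V(D2) = q + q^3 - q^4  [10 crossings, <D> = -A^-16 + A^-12 + A^-4, w = 0]
D3 (bracket A^-8 - 2A^-4 + 2 - 2A^4 + 2A^8 - A^12 + A^16; 10 crossings at w = +4): V = q^-1 - 1 + 2q - 2q^2 + 2q^3 - 2q^4 + q^5
why: 2 classes among 3 diagrams; unequal V(q) rules out equality


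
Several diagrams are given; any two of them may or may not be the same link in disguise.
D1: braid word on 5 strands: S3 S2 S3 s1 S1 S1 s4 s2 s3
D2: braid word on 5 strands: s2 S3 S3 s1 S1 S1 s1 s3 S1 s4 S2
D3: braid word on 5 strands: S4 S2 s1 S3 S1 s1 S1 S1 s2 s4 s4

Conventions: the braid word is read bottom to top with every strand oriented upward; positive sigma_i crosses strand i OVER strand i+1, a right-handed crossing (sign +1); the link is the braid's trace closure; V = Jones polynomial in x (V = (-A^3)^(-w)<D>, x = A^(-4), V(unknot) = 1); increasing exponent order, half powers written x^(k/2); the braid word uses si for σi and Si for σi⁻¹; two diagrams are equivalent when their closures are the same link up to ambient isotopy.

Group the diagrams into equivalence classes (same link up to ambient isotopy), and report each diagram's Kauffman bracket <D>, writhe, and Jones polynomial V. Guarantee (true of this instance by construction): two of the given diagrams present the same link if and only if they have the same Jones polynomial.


equivalence classes: {D1, D2, D3}
D1 (bracket A^-5 + A^-1; 9 crossings at w = -1): V = -x^(-1/2) - x^(1/2)
V(D2) = -x^(-1/2) - x^(1/2)  (w -1, c 11, <D> = A^-5 + A^-1)
D3 (bracket A^-5 + A^-1; 11 crossings at w = -1): V = -x^(-1/2) - x^(1/2)
key observation: one V(x) for all 3 diagrams — one class (guaranteed)


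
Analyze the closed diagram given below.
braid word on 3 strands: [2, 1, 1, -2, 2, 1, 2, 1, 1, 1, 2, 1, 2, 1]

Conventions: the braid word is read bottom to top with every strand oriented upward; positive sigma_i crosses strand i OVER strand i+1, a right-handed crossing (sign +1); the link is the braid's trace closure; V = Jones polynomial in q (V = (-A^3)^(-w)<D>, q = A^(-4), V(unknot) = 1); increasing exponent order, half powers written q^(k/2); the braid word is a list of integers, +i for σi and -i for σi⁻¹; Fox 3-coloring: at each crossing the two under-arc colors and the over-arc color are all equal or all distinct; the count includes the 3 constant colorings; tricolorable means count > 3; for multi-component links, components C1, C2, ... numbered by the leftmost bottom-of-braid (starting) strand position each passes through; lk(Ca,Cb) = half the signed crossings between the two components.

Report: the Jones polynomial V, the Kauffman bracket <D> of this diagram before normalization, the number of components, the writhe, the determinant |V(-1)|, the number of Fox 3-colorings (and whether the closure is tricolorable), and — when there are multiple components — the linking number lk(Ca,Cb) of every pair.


V(q) = q^5 + q^7 - q^11 + q^12 - q^13
bracket: -A^-16 + A^-12 - A^-8 + A^8 + A^16, w = +12
1 component, writhe +12, over 14 crossings
det 1, colorings 3 of 3^14 — not tricolorable
observation: free reduction leaves σ2 σ1 σ1 σ1 σ2 σ1 σ1 σ1 σ2 σ1 σ2 σ1 of the original 14 letters


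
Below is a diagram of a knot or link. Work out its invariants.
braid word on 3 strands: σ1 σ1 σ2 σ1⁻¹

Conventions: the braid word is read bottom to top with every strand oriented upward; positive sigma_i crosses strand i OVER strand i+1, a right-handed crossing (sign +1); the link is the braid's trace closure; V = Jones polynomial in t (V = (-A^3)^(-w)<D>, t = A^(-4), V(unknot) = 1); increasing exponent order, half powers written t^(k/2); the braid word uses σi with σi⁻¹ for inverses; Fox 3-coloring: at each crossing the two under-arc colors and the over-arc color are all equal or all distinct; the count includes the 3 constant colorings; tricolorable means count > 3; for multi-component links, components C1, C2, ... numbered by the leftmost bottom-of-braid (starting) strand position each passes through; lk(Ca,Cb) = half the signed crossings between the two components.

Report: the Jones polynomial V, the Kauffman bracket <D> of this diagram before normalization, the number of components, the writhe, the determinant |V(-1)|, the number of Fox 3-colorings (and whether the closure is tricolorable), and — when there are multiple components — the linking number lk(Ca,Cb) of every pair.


Jones polynomial: V(t) = 1
<D> = A^6; writhe +2
components 1, writhe +2 (4 crossings)
3-colorings: 3 of 3^4, det 1 — not tricolorable
note: |V(-1)| = 1: so not tricolorable, since 3 does not divide 1


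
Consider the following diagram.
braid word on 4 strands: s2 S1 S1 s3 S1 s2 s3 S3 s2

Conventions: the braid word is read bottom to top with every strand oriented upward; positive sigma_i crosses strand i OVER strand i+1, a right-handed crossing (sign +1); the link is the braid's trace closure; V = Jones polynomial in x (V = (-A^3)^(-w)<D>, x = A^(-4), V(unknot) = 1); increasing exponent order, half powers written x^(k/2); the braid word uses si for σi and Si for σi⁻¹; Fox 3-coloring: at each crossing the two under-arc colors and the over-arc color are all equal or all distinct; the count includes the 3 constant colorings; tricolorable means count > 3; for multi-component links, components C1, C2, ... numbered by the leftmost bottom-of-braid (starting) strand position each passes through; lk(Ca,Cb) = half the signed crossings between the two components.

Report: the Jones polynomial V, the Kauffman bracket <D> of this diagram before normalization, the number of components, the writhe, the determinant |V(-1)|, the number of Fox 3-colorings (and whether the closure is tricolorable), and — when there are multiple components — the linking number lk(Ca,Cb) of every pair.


V = -x^-3 + x^-2 - x^-1 + 3 - x + x^2 - x^3
<D> = A^-9 - A^-5 + A^-1 - 3A^3 + A^7 - A^11 + A^15 (w = +1)
1 component over 9 crossings, w = +1
27 Fox colorings among 3^9, |V(-1)| = 9: tricolorable
why: |V(-1)| = 9: so tricolorable, since 3 divides 9


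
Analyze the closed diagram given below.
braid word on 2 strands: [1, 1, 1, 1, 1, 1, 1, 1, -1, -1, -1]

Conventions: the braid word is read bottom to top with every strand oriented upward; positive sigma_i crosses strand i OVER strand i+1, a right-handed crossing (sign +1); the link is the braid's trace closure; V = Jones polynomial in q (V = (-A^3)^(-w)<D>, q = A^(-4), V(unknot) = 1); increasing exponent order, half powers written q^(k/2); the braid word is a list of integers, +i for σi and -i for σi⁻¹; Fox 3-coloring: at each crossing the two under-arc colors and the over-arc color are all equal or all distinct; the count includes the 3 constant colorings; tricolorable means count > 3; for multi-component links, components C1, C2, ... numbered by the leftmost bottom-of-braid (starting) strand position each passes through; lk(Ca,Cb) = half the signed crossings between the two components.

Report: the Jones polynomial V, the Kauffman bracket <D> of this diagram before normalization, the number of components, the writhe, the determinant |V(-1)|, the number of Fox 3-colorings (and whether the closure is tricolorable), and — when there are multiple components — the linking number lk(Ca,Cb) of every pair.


V = q^2 + q^4 - q^5 + q^6 - q^7
<D> = A^-13 - A^-9 + A^-5 - A^-1 - A^7 (w = +5)
1 component over 11 crossings, w = +5
3 Fox colorings among 3^11, |V(-1)| = 5: not tricolorable
why: w = +5 (over 11 crossings) is diagram-only; (-A^3)^(-5) removes it from V
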